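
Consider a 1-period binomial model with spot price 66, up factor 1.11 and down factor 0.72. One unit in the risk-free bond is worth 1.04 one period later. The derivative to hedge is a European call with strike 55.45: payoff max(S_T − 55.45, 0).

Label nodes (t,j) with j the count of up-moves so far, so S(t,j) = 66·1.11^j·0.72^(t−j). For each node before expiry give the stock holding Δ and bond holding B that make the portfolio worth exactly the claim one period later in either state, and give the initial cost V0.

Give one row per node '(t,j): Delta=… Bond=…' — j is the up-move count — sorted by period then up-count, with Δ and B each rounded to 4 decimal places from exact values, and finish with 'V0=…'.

(0,0): Delta=0.6919 Bond=-31.6154
V0=14.0513

Since d<R<u, set p* = (R−d)/(u−d) = 0.8205; price each node as the discounted p*-expectation of its children.
Terminal values V(1,·): V(1,0)=0.0000, V(1,1)=17.8100
Node (0,0) S=66.0000: V=(p*·17.8100+(1−p*)·0.0000)/1.04=14.0513; Δ=(17.8100−0.0000)/(73.2600−47.5200)=0.6919; B=V−Δ·S=-31.6154
Root portfolio cost Δ·66+B reproduces V0=14.0513.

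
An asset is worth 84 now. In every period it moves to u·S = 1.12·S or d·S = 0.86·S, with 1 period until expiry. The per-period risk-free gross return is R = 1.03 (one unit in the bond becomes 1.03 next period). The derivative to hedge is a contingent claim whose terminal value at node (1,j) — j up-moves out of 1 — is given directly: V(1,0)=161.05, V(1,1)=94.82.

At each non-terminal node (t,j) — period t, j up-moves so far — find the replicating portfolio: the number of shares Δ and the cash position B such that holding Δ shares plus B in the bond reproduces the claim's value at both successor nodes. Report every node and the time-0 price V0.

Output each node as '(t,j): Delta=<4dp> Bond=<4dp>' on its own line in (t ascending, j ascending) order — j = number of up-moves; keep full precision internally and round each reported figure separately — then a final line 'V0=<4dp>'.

The replicating-portfolio and risk-neutral prices coincide; use p* = (1.03−0.86)/(1.12−0.86) = 0.6538 for the latter.
At expiry t=1: V(1,0)=161.0500, V(1,1)=94.8200
Node (0,0) S=84.0000: V=(p*·94.8200+(1−p*)·161.0500)/1.03=114.3163; Δ=(94.8200−161.0500)/(94.0800−72.2400)=-3.0325; B=V−Δ·S=369.0471
Each (Δ,B) replicates both successor values, so the strategy is self-financing and V0 is arbitrage-free.

(0,0): Delta=-3.0325 Bond=369.0471
V0=114.3163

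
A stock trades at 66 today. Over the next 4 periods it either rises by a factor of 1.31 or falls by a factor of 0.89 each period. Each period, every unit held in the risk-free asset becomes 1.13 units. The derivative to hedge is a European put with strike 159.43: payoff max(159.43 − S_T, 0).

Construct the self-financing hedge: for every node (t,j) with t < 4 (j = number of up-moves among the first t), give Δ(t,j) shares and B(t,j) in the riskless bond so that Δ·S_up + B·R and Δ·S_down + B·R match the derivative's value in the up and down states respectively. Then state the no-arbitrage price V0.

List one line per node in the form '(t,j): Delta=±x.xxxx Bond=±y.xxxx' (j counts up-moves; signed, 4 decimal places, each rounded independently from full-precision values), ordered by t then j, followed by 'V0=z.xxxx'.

Risk-neutral probability p* = (R−d)/(u−d) = (1.13−0.89)/(1.31−0.89) = 0.5714.
At expiry t=4: V(4,0)=118.0201, V(4,1)=98.4784, V(4,2)=69.7147, V(4,3)=27.3771, V(4,4)=0.0000
(3,0): S=46.5280. Δ = (V_up−V_dn)/(S_up−S_dn) = (98.4784−118.0201)/(60.9516−41.4099) = -1.0000. V = [p*·98.4784 + (1−p*)·118.0201]/1.13 = 94.5605. B = V − Δ·S = 141.0885.
(3,1): S=68.4850. Δ = (V_up−V_dn)/(S_up−S_dn) = (69.7147−98.4784)/(89.7153−60.9516) = -1.0000. V = [p*·69.7147 + (1−p*)·98.4784]/1.13 = 72.6035. B = V − Δ·S = 141.0885.
(3,2): S=100.8037. Δ = (V_up−V_dn)/(S_up−S_dn) = (27.3771−69.7147)/(132.0529−89.7153) = -1.0000. V = [p*·27.3771 + (1−p*)·69.7147]/1.13 = 40.2848. B = V − Δ·S = 141.0885.
(3,3): S=148.3740. Δ = (V_up−V_dn)/(S_up−S_dn) = (0.0000−27.3771)/(194.3699−132.0529) = -0.4393. V = [p*·0.0000 + (1−p*)·27.3771]/1.13 = 10.3832. B = V − Δ·S = 75.5669.
(2,0): S=52.2786. Δ = (V_up−V_dn)/(S_up−S_dn) = (72.6035−94.5605)/(68.4850−46.5280) = -1.0000. V = [p*·72.6035 + (1−p*)·94.5605]/1.13 = 72.5785. B = V − Δ·S = 124.8571.
(2,1): S=76.9494. Δ = (V_up−V_dn)/(S_up−S_dn) = (40.2848−72.6035)/(100.8037−68.4850) = -1.0000. V = [p*·40.2848 + (1−p*)·72.6035]/1.13 = 47.9077. B = V − Δ·S = 124.8571.
(2,2): S=113.2626. Δ = (V_up−V_dn)/(S_up−S_dn) = (10.3832−40.2848)/(148.3740−100.8037) = -0.6286. V = [p*·10.3832 + (1−p*)·40.2848]/1.13 = 20.5294. B = V − Δ·S = 91.7235.
(1,0): S=58.7400. Δ = (V_up−V_dn)/(S_up−S_dn) = (47.9077−72.5785)/(76.9494−52.2786) = -1.0000. V = [p*·47.9077 + (1−p*)·72.5785]/1.13 = 51.7530. B = V − Δ·S = 110.4930.
(1,1): S=86.4600. Δ = (V_up−V_dn)/(S_up−S_dn) = (20.5294−47.9077)/(113.2626−76.9494) = -0.7539. V = [p*·20.5294 + (1−p*)·47.9077]/1.13 = 28.5513. B = V − Δ·S = 93.7377.
(0,0): S=66.0000. Δ = (V_up−V_dn)/(S_up−S_dn) = (28.5513−51.7530)/(86.4600−58.7400) = -0.8370. V = [p*·28.5513 + (1−p*)·51.7530]/1.13 = 34.0662. B = V − Δ·S = 89.3084.
Root portfolio cost Δ·66+B reproduces V0=34.0662.

(0,0): Delta=-0.8370 Bond=89.3084
(1,0): Delta=-1.0000 Bond=110.4930
(1,1): Delta=-0.7539 Bond=93.7377
(2,0): Delta=-1.0000 Bond=124.8571
(2,1): Delta=-1.0000 Bond=124.8571
(2,2): Delta=-0.6286 Bond=91.7235
(3,0): Delta=-1.0000 Bond=141.0885
(3,1): Delta=-1.0000 Bond=141.0885
(3,2): Delta=-1.0000 Bond=141.0885
(3,3): Delta=-0.4393 Bond=75.5669
V0=34.0662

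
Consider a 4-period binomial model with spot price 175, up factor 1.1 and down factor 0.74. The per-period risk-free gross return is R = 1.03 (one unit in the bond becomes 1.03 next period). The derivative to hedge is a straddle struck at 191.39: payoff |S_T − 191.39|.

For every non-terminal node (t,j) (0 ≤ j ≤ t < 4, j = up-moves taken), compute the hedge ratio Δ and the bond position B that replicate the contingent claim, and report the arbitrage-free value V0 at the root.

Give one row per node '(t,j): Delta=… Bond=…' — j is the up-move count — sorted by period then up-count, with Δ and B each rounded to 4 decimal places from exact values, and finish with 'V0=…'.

No-arbitrage ⇒ martingale measure with p* = (R−d)/(u−d) = 0.8056.
At expiry t=4: V(4,0)=138.9135, V(4,1)=113.3844, V(4,2)=75.4357, V(4,3)=19.0255, V(4,4)=64.8275
Node (3,0) S=70.9142: V=(p*·113.3844+(1−p*)·138.9135)/1.03=114.9013; Δ=(113.3844−138.9135)/(78.0056−52.4765)=-1.0000; B=V−Δ·S=185.8155
Node (3,1) S=105.4130: V=(p*·75.4357+(1−p*)·113.3844)/1.03=80.4025; Δ=(75.4357−113.3844)/(115.9543−78.0056)=-1.0000; B=V−Δ·S=185.8155
Node (3,2) S=156.6950: V=(p*·19.0255+(1−p*)·75.4357)/1.03=29.1205; Δ=(19.0255−75.4357)/(172.3645−115.9543)=-1.0000; B=V−Δ·S=185.8155
Node (3,3) S=232.9250: V=(p*·64.8275+(1−p*)·19.0255)/1.03=54.2928; Δ=(64.8275−19.0255)/(256.2175−172.3645)=0.5462; B=V−Δ·S=-72.9350
Node (2,0) S=95.8300: V=(p*·80.4025+(1−p*)·114.9013)/1.03=84.5734; Δ=(80.4025−114.9013)/(105.4130−70.9142)=-1.0000; B=V−Δ·S=180.4034
Node (2,1) S=142.4500: V=(p*·29.1205+(1−p*)·80.4025)/1.03=37.9534; Δ=(29.1205−80.4025)/(156.6950−105.4130)=-1.0000; B=V−Δ·S=180.4034
Node (2,2) S=211.7500: V=(p*·54.2928+(1−p*)·29.1205)/1.03=47.9594; Δ=(54.2928−29.1205)/(232.9250−156.6950)=0.3302; B=V−Δ·S=-21.9635
Node (1,0) S=129.5000: V=(p*·37.9534+(1−p*)·84.5734)/1.03=45.6490; Δ=(37.9534−84.5734)/(142.4500−95.8300)=-1.0000; B=V−Δ·S=175.1490
Node (1,1) S=192.5000: V=(p*·47.9594+(1−p*)·37.9534)/1.03=44.6736; Δ=(47.9594−37.9534)/(211.7500−142.4500)=0.1444; B=V−Δ·S=16.8793
Node (0,0) S=175.0000: V=(p*·44.6736+(1−p*)·45.6490)/1.03=43.5565; Δ=(44.6736−45.6490)/(192.5000−129.5000)=-0.0155; B=V−Δ·S=46.2659
Root portfolio cost Δ·175+B reproduces V0=43.5565.

(0,0): Delta=-0.0155 Bond=46.2659
(1,0): Delta=-1.0000 Bond=175.1490
(1,1): Delta=0.1444 Bond=16.8793
(2,0): Delta=-1.0000 Bond=180.4034
(2,1): Delta=-1.0000 Bond=180.4034
(2,2): Delta=0.3302 Bond=-21.9635
(3,0): Delta=-1.0000 Bond=185.8155
(3,1): Delta=-1.0000 Bond=185.8155
(3,2): Delta=-1.0000 Bond=185.8155
(3,3): Delta=0.5462 Bond=-72.9350
V0=43.5565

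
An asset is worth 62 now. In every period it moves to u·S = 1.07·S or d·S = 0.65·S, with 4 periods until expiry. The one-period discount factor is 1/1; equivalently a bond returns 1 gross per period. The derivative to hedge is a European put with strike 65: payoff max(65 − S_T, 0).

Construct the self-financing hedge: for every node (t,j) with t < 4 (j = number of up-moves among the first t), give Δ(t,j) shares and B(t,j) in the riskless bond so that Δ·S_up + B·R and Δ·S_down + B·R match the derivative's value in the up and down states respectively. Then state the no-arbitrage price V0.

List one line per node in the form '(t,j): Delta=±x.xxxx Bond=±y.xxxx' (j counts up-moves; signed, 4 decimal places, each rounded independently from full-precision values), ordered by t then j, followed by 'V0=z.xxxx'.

(0,0): Delta=-0.6384 Bond=50.4290
(1,0): Delta=-1.0000 Bond=65.0000
(1,1): Delta=-0.5945 Bond=47.5147
(2,0): Delta=-1.0000 Bond=65.0000
(2,1): Delta=-1.0000 Bond=65.0000
(2,2): Delta=-0.5452 Bond=44.0177
(3,0): Delta=-1.0000 Bond=65.0000
(3,1): Delta=-1.0000 Bond=65.0000
(3,2): Delta=-1.0000 Bond=65.0000
(3,3): Delta=-0.4900 Bond=39.8212
V0=10.8459

The replicating-portfolio and risk-neutral prices coincide; use p* = (1−0.65)/(1.07−0.65) = 0.8333 for the latter.
Terminal values V(4,·): V(4,0)=53.9326, V(4,1)=46.7814, V(4,2)=35.0093, V(4,3)=15.6308, V(4,4)=0.0000
Node (3,0) S=17.0267: V=(p*·46.7814+(1−p*)·53.9326)/1=47.9732; Δ=(46.7814−53.9326)/(18.2186−11.0674)=-1.0000; B=V−Δ·S=65.0000
Node (3,1) S=28.0287: V=(p*·35.0093+(1−p*)·46.7814)/1=36.9714; Δ=(35.0093−46.7814)/(29.9907−18.2186)=-1.0000; B=V−Δ·S=65.0000
Node (3,2) S=46.1395: V=(p*·15.6308+(1−p*)·35.0093)/1=18.8605; Δ=(15.6308−35.0093)/(49.3692−29.9907)=-1.0000; B=V−Δ·S=65.0000
Node (3,3) S=75.9527: V=(p*·0.0000+(1−p*)·15.6308)/1=2.6051; Δ=(0.0000−15.6308)/(81.2694−49.3692)=-0.4900; B=V−Δ·S=39.8212
Node (2,0) S=26.1950: V=(p*·36.9714+(1−p*)·47.9732)/1=38.8050; Δ=(36.9714−47.9732)/(28.0287−17.0268)=-1.0000; B=V−Δ·S=65.0000
Node (2,1) S=43.1210: V=(p*·18.8605+(1−p*)·36.9714)/1=21.8790; Δ=(18.8605−36.9714)/(46.1395−28.0287)=-1.0000; B=V−Δ·S=65.0000
Node (2,2) S=70.9838: V=(p*·2.6051+(1−p*)·18.8605)/1=5.3144; Δ=(2.6051−18.8605)/(75.9527−46.1395)=-0.5452; B=V−Δ·S=44.0177
Node (1,0) S=40.3000: V=(p*·21.8790+(1−p*)·38.8050)/1=24.7000; Δ=(21.8790−38.8050)/(43.1210−26.1950)=-1.0000; B=V−Δ·S=65.0000
Node (1,1) S=66.3400: V=(p*·5.3144+(1−p*)·21.8790)/1=8.0751; Δ=(5.3144−21.8790)/(70.9838−43.1210)=-0.5945; B=V−Δ·S=47.5147
Node (0,0) S=62.0000: V=(p*·8.0751+(1−p*)·24.7000)/1=10.8459; Δ=(8.0751−24.7000)/(66.3400−40.3000)=-0.6384; B=V−Δ·S=50.4290
Root portfolio cost Δ·62+B reproduces V0=10.8459.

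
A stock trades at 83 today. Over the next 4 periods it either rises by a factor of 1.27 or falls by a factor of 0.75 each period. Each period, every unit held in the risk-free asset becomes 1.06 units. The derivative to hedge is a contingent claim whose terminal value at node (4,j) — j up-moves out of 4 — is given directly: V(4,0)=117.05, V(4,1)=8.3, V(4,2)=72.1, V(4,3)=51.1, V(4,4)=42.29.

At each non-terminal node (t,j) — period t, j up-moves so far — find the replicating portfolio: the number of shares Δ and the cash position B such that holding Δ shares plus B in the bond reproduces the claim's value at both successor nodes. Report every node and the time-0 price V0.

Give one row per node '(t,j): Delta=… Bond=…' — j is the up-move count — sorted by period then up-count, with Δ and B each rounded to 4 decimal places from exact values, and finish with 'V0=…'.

(0,0): Delta=0.0105 Bond=40.5758
(1,0): Delta=0.1518 Bond=34.2130
(1,1): Delta=-0.0461 Bond=48.9699
(2,0): Delta=-0.2286 Bond=54.0266
(2,1): Delta=0.3040 Bond=24.2342
(2,2): Delta=-0.1861 Bond=70.6549
(3,0): Delta=-5.9726 Bond=258.3971
(3,1): Delta=2.0693 Bond=-78.9804
(3,2): Delta=-0.4022 Bond=96.5929
(3,3): Delta=-0.0997 Bond=60.1950
V0=41.4444

Under the risk-neutral measure, an up-move has probability p* = (R−d)/(u−d) = 0.5962 and values discount at R = 1.06.
Payoff layer (t=4): V(4,0)=117.0500, V(4,1)=8.3000, V(4,2)=72.1000, V(4,3)=51.1000, V(4,4)=42.2900
Node (3,0) S=35.0156: V=(p*·8.3000+(1−p*)·117.0500)/1.06=49.2625; Δ=(8.3000−117.0500)/(44.4698−26.2617)=-5.9726; B=V−Δ·S=258.3971
Node (3,1) S=59.2931: V=(p*·72.1000+(1−p*)·8.3000)/1.06=43.7119; Δ=(72.1000−8.3000)/(75.3023−44.4698)=2.0693; B=V−Δ·S=-78.9804
Node (3,2) S=100.4030: V=(p*·51.1000+(1−p*)·72.1000)/1.06=56.2083; Δ=(51.1000−72.1000)/(127.5118−75.3023)=-0.4022; B=V−Δ·S=96.5929
Node (3,3) S=170.0158: V=(p*·42.2900+(1−p*)·51.1000)/1.06=43.2527; Δ=(42.2900−51.1000)/(215.9201−127.5118)=-0.0997; B=V−Δ·S=60.1950
Node (2,0) S=46.6875: V=(p*·43.7119+(1−p*)·49.2625)/1.06=43.3524; Δ=(43.7119−49.2625)/(59.2931−35.0156)=-0.2286; B=V−Δ·S=54.0266
Node (2,1) S=79.0575: V=(p*·56.2083+(1−p*)·43.7119)/1.06=48.2657; Δ=(56.2083−43.7119)/(100.4030−59.2931)=0.3040; B=V−Δ·S=24.2342
Node (2,2) S=133.8707: V=(p*·43.2527+(1−p*)·56.2083)/1.06=45.7403; Δ=(43.2527−56.2083)/(170.0158−100.4030)=-0.1861; B=V−Δ·S=70.6549
Node (1,0) S=62.2500: V=(p*·48.2657+(1−p*)·43.3524)/1.06=43.6618; Δ=(48.2657−43.3524)/(79.0575−46.6875)=0.1518; B=V−Δ·S=34.2130
Node (1,1) S=105.4100: V=(p*·45.7403+(1−p*)·48.2657)/1.06=44.1134; Δ=(45.7403−48.2657)/(133.8707−79.0575)=-0.0461; B=V−Δ·S=48.9699
Node (0,0) S=83.0000: V=(p*·44.1134+(1−p*)·43.6618)/1.06=41.4444; Δ=(44.1134−43.6618)/(105.4100−62.2500)=0.0105; B=V−Δ·S=40.5758
Root portfolio cost Δ·83+B reproduces V0=41.4444.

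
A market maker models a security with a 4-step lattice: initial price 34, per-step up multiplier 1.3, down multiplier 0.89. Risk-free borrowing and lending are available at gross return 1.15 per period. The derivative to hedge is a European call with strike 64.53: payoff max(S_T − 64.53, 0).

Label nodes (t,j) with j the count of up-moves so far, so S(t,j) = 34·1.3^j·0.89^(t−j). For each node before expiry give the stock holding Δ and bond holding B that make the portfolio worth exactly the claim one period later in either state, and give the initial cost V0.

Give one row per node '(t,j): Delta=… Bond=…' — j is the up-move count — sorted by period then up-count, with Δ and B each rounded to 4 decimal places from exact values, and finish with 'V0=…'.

Since d<R<u, set p* = (R−d)/(u−d) = 0.6341; price each node as the discounted p*-expectation of its children.
Terminal values V(4,·): V(4,0)=0.0000, V(4,1)=0.0000, V(4,2)=0.0000, V(4,3)=1.9512, V(4,4)=32.5774
  t=3,j=0: stock 23.9689 → up 31.1596 (V=0.0000), down 21.3324 (V=0.0000). Price 0.0000; hedge Δ=0.0000, bond B=0.0000.
  t=3,j=1: stock 35.0108 → up 45.5141 (V=0.0000), down 31.1596 (V=0.0000). Price 0.0000; hedge Δ=0.0000, bond B=0.0000.
  t=3,j=2: stock 51.1394 → up 66.4812 (V=1.9512), down 45.5141 (V=0.0000). Price 1.0760; hedge Δ=0.0931, bond B=-3.6831.
  t=3,j=3: stock 74.6980 → up 97.1074 (V=32.5774), down 66.4812 (V=1.9512). Price 18.5850; hedge Δ=1.0000, bond B=-56.1130.
  t=2,j=0: stock 26.9314 → up 35.0108 (V=0.0000), down 23.9689 (V=0.0000). Price 0.0000; hedge Δ=0.0000, bond B=0.0000.
  t=2,j=1: stock 39.3380 → up 51.1394 (V=1.0760), down 35.0108 (V=0.0000). Price 0.5933; hedge Δ=0.0667, bond B=-2.0310.
  t=2,j=2: stock 57.4600 → up 74.6980 (V=18.5850), down 51.1394 (V=1.0760). Price 10.5906; hedge Δ=0.7432, bond B=-32.1142.
  t=1,j=0: stock 30.2600 → up 39.3380 (V=0.5933), down 26.9314 (V=0.0000). Price 0.3272; hedge Δ=0.0478, bond B=-1.1199.
  t=1,j=1: stock 44.2000 → up 57.4600 (V=10.5906), down 39.3380 (V=0.5933). Price 6.0288; hedge Δ=0.5517, bond B=-18.3549.
  t=0,j=0: stock 34.0000 → up 44.2000 (V=6.0288), down 30.2600 (V=0.3272). Price 3.4285; hedge Δ=0.4090, bond B=-10.4778.
The time-0 hedge costs 3.4285, which is the no-arbitrage price.

(0,0): Delta=0.4090 Bond=-10.4778
(1,0): Delta=0.0478 Bond=-1.1199
(1,1): Delta=0.5517 Bond=-18.3549
(2,0): Delta=0.0000 Bond=0.0000
(2,1): Delta=0.0667 Bond=-2.0310
(2,2): Delta=0.7432 Bond=-32.1142
(3,0): Delta=0.0000 Bond=0.0000
(3,1): Delta=0.0000 Bond=0.0000
(3,2): Delta=0.0931 Bond=-3.6831
(3,3): Delta=1.0000 Bond=-56.1130
V0=3.4285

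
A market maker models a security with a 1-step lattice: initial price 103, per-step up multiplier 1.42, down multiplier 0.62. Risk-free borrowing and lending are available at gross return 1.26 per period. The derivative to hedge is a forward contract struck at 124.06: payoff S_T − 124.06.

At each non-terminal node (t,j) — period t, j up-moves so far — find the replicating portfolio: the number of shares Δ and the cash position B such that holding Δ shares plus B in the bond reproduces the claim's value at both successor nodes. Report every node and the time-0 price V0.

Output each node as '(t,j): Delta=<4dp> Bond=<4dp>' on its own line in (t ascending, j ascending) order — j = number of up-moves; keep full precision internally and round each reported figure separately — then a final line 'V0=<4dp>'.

Since d<R<u, set p* = (R−d)/(u−d) = 0.8000; price each node as the discounted p*-expectation of its children.
Terminal payoffs: V(1,0)=-60.2000, V(1,1)=22.2000
  t=0,j=0: stock 103.0000 → up 146.2600 (V=22.2000), down 63.8600 (V=-60.2000). Price 4.5397; hedge Δ=1.0000, bond B=-98.4603.
Self-financing check: at every node Δ·S+B equals the discounted successor values.

(0,0): Delta=1.0000 Bond=-98.4603
V0=4.5397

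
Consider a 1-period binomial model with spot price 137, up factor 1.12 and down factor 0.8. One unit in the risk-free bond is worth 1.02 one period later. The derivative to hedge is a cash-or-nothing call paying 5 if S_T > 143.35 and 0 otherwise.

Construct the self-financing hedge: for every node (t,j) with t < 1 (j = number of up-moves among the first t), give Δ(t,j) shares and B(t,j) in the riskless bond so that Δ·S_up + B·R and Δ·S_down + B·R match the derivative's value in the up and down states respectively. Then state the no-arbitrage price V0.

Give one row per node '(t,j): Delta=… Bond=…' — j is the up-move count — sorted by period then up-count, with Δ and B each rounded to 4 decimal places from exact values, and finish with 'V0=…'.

Since d<R<u, set p* = (R−d)/(u−d) = 0.6875; price each node as the discounted p*-expectation of its children.
Terminal values V(1,·): V(1,0)=0.0000, V(1,1)=5.0000
(0,0): S=137.0000. Δ = (V_up−V_dn)/(S_up−S_dn) = (5.0000−0.0000)/(153.4400−109.6000) = 0.1141. V = [p*·5.0000 + (1−p*)·0.0000]/1.02 = 3.3701. B = V − Δ·S = -12.2549.
Each (Δ,B) replicates both successor values, so the strategy is self-financing and V0 is arbitrage-free.

(0,0): Delta=0.1141 Bond=-12.2549
V0=3.3701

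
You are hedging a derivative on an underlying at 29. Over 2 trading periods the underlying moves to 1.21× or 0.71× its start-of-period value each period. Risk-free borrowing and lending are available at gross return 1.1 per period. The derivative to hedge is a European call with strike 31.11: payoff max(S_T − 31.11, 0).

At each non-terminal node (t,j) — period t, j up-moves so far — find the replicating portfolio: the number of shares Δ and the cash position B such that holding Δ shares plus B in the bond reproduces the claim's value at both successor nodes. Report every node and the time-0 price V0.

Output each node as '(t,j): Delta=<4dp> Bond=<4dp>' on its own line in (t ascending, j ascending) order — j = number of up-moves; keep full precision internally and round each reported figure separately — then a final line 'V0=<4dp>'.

(0,0): Delta=0.5550 Bond=-10.3885
(1,0): Delta=0.0000 Bond=0.0000
(1,1): Delta=0.6468 Bond=-14.6504
V0=5.7063

Under the risk-neutral measure, an up-move has probability p* = (R−d)/(u−d) = 0.7800 and values discount at R = 1.1.
Terminal payoffs: V(2,0)=0.0000, V(2,1)=0.0000, V(2,2)=11.3489
  t=1,j=0: stock 20.5900 → up 24.9139 (V=0.0000), down 14.6189 (V=0.0000). Price 0.0000; hedge Δ=0.0000, bond B=0.0000.
  t=1,j=1: stock 35.0900 → up 42.4589 (V=11.3489), down 24.9139 (V=0.0000). Price 8.0474; hedge Δ=0.6468, bond B=-14.6504.
  t=0,j=0: stock 29.0000 → up 35.0900 (V=8.0474), down 20.5900 (V=0.0000). Price 5.7063; hedge Δ=0.5550, bond B=-10.3885.
Root portfolio cost Δ·29+B reproduces V0=5.7063.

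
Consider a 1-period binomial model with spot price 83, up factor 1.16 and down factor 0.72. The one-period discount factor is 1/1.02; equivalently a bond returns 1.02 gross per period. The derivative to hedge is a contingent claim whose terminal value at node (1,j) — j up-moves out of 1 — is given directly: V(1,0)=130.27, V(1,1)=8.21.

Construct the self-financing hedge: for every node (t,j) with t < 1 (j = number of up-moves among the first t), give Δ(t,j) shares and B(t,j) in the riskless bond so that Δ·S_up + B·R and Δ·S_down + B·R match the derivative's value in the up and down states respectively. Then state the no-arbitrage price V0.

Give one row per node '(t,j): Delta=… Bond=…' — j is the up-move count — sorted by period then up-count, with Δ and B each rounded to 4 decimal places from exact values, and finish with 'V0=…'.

Under the risk-neutral measure, an up-move has probability p* = (R−d)/(u−d) = 0.6818 and values discount at R = 1.02.
Payoff layer (t=1): V(1,0)=130.2700, V(1,1)=8.2100
Node (0,0) S=83.0000: V=(p*·8.2100+(1−p*)·130.2700)/1.02=46.1248; Δ=(8.2100−130.2700)/(96.2800−59.7600)=-3.3423; B=V−Δ·S=323.5339
Self-financing check: at every node Δ·S+B equals the discounted successor values.

(0,0): Delta=-3.3423 Bond=323.5339
V0=46.1248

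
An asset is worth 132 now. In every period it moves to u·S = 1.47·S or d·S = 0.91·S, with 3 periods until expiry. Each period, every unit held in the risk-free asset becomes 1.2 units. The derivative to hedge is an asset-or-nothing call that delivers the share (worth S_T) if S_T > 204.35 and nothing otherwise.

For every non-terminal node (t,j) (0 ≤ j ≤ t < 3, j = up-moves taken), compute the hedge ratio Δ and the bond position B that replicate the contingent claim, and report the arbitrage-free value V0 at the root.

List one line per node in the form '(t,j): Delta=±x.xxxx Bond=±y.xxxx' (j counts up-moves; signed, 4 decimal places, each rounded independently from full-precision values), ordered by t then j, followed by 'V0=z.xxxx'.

(0,0): Delta=1.6201 Bond=-121.8920
(1,0): Delta=1.6652 Bond=-151.6879
(1,1): Delta=1.5941 Bond=-141.2266
(2,0): Delta=0.0000 Bond=0.0000
(2,1): Delta=2.6250 Bond=-351.4974
(2,2): Delta=1.0000 Bond=0.0000
V0=91.9657

Under the risk-neutral measure, an up-move has probability p* = (R−d)/(u−d) = 0.5179 and values discount at R = 1.2.
At expiry t=3: V(3,0)=0.0000, V(3,1)=0.0000, V(3,2)=259.5673, V(3,3)=419.3010
Node (2,0) S=109.3092: V=(p*·0.0000+(1−p*)·0.0000)/1.2=0.0000; Δ=(0.0000−0.0000)/(160.6845−99.4714)=0.0000; B=V−Δ·S=0.0000
Node (2,1) S=176.5764: V=(p*·259.5673+(1−p*)·0.0000)/1.2=112.0157; Δ=(259.5673−0.0000)/(259.5673−160.6845)=2.6250; B=V−Δ·S=-351.4974
Node (2,2) S=285.2388: V=(p*·419.3010+(1−p*)·259.5673)/1.2=285.2388; Δ=(419.3010−259.5673)/(419.3010−259.5673)=1.0000; B=V−Δ·S=0.0000
Node (1,0) S=120.1200: V=(p*·112.0157+(1−p*)·0.0000)/1.2=48.3401; Δ=(112.0157−0.0000)/(176.5764−109.3092)=1.6652; B=V−Δ·S=-151.6879
Node (1,1) S=194.0400: V=(p*·285.2388+(1−p*)·112.0157)/1.2=168.1004; Δ=(285.2388−112.0157)/(285.2388−176.5764)=1.5941; B=V−Δ·S=-141.2266
Node (0,0) S=132.0000: V=(p*·168.1004+(1−p*)·48.3401)/1.2=91.9657; Δ=(168.1004−48.3401)/(194.0400−120.1200)=1.6201; B=V−Δ·S=-121.8920
Self-financing check: at every node Δ·S+B equals the discounted successor values.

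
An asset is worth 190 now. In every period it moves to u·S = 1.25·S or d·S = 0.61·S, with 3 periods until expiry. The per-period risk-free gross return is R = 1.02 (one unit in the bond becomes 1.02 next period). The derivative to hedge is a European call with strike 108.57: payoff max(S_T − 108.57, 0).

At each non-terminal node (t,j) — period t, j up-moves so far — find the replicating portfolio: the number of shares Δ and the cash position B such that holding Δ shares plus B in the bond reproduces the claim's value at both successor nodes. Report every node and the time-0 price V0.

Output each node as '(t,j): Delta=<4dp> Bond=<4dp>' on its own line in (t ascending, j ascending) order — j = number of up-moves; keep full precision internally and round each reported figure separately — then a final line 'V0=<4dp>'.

(0,0): Delta=0.8803 Bond=-71.9796
(1,0): Delta=0.6141 Bond=-42.5631
(1,1): Delta=0.9532 Bond=-90.7287
(2,0): Delta=0.0000 Bond=0.0000
(2,1): Delta=0.7822 Bond=-67.7688
(2,2): Delta=1.0000 Bond=-106.4412
V0=95.2781

Under the risk-neutral measure, an up-move has probability p* = (R−d)/(u−d) = 0.6406 and values discount at R = 1.02.
Payoff layer (t=3): V(3,0)=0.0000, V(3,1)=0.0000, V(3,2)=72.5238, V(3,3)=262.5238
Node (2,0) S=70.6990: V=(p*·0.0000+(1−p*)·0.0000)/1.02=0.0000; Δ=(0.0000−0.0000)/(88.3738−43.1264)=0.0000; B=V−Δ·S=0.0000
Node (2,1) S=144.8750: V=(p*·72.5238+(1−p*)·0.0000)/1.02=45.5495; Δ=(72.5238−0.0000)/(181.0938−88.3738)=0.7822; B=V−Δ·S=-67.7688
Node (2,2) S=296.8750: V=(p*·262.5238+(1−p*)·72.5238)/1.02=190.4338; Δ=(262.5238−72.5238)/(371.0938−181.0938)=1.0000; B=V−Δ·S=-106.4412
Node (1,0) S=115.9000: V=(p*·45.5495+(1−p*)·0.0000)/1.02=28.6080; Δ=(45.5495−0.0000)/(144.8750−70.6990)=0.6141; B=V−Δ·S=-42.5631
Node (1,1) S=237.5000: V=(p*·190.4338+(1−p*)·45.5495)/1.02=135.6530; Δ=(190.4338−45.5495)/(296.8750−144.8750)=0.9532; B=V−Δ·S=-90.7287
Node (0,0) S=190.0000: V=(p*·135.6530+(1−p*)·28.6080)/1.02=95.2781; Δ=(135.6530−28.6080)/(237.5000−115.9000)=0.8803; B=V−Δ·S=-71.9796
The time-0 hedge costs 95.2781, which is the no-arbitrage price.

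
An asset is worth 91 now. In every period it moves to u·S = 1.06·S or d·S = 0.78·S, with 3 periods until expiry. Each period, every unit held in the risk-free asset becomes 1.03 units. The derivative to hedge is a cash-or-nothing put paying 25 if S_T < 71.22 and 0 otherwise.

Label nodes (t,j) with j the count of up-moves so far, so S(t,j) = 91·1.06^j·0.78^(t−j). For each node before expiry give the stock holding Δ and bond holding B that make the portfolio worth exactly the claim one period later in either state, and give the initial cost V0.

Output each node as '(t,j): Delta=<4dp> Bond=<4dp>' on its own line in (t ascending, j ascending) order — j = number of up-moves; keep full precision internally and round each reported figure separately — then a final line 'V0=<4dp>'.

The replicating-portfolio and risk-neutral prices coincide; use p* = (1.03−0.78)/(1.06−0.78) = 0.8929 for the latter.
Terminal payoffs: V(3,0)=25.0000, V(3,1)=25.0000, V(3,2)=0.0000, V(3,3)=0.0000
  t=2,j=0: stock 55.3644 → up 58.6863 (V=25.0000), down 43.1842 (V=25.0000). Price 24.2718; hedge Δ=0.0000, bond B=24.2718.
  t=2,j=1: stock 75.2388 → up 79.7531 (V=0.0000), down 58.6863 (V=25.0000). Price 2.6006; hedge Δ=-1.1867, bond B=91.8863.
  t=2,j=2: stock 102.2476 → up 108.3825 (V=0.0000), down 79.7531 (V=0.0000). Price 0.0000; hedge Δ=0.0000, bond B=0.0000.
  t=1,j=0: stock 70.9800 → up 75.2388 (V=2.6006), down 55.3644 (V=24.2718). Price 4.7791; hedge Δ=-1.0904, bond B=82.1766.
  t=1,j=1: stock 96.4600 → up 102.2476 (V=0.0000), down 75.2388 (V=2.6006). Price 0.2705; hedge Δ=-0.0963, bond B=9.5582.
  t=0,j=0: stock 91.0000 → up 96.4600 (V=0.2705), down 70.9800 (V=4.7791). Price 0.7316; hedge Δ=-0.1769, bond B=16.8337.
Root portfolio cost Δ·91+B reproduces V0=0.7316.

(0,0): Delta=-0.1769 Bond=16.8337
(1,0): Delta=-1.0904 Bond=82.1766
(1,1): Delta=-0.0963 Bond=9.5582
(2,0): Delta=0.0000 Bond=24.2718
(2,1): Delta=-1.1867 Bond=91.8863
(2,2): Delta=0.0000 Bond=0.0000
V0=0.7316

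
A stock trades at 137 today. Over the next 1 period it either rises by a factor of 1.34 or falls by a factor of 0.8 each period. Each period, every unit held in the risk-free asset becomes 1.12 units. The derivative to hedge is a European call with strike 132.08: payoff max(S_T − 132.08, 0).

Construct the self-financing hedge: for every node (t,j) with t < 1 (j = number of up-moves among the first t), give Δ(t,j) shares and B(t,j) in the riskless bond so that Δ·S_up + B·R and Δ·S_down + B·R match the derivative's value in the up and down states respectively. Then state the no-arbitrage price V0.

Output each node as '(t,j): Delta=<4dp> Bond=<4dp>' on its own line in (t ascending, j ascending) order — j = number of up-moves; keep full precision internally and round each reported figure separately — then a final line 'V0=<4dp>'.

No-arbitrage ⇒ martingale measure with p* = (R−d)/(u−d) = 0.5926.
At expiry t=1: V(1,0)=0.0000, V(1,1)=51.5000
Node (0,0) S=137.0000: V=(p*·51.5000+(1−p*)·0.0000)/1.12=27.2487; Δ=(51.5000−0.0000)/(183.5800−109.6000)=0.6961; B=V−Δ·S=-68.1217
The time-0 hedge costs 27.2487, which is the no-arbitrage price.

(0,0): Delta=0.6961 Bond=-68.1217
V0=27.2487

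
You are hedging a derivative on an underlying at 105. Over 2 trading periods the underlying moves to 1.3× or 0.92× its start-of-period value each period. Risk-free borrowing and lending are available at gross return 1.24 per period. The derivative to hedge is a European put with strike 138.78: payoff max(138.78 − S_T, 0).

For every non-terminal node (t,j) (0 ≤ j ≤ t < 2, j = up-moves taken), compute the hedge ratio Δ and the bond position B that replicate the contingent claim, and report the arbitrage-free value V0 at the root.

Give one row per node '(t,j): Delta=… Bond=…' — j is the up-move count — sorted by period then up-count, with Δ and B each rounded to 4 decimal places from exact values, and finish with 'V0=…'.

Since d<R<u, set p* = (R−d)/(u−d) = 0.8421; price each node as the discounted p*-expectation of its children.
Terminal values V(2,·): V(2,0)=49.9080, V(2,1)=13.2000, V(2,2)=0.0000
  t=1,j=0: stock 96.6000 → up 125.5800 (V=13.2000), down 88.8720 (V=49.9080). Price 15.3194; hedge Δ=-1.0000, bond B=111.9194.
  t=1,j=1: stock 136.5000 → up 177.4500 (V=0.0000), down 125.5800 (V=13.2000). Price 1.6808; hedge Δ=-0.2545, bond B=36.4177.
  t=0,j=0: stock 105.0000 → up 136.5000 (V=1.6808), down 96.6000 (V=15.3194). Price 3.0922; hedge Δ=-0.3418, bond B=38.9830.
Each (Δ,B) replicates both successor values, so the strategy is self-financing and V0 is arbitrage-free.

(0,0): Delta=-0.3418 Bond=38.9830
(1,0): Delta=-1.0000 Bond=111.9194
(1,1): Delta=-0.2545 Bond=36.4177
V0=3.0922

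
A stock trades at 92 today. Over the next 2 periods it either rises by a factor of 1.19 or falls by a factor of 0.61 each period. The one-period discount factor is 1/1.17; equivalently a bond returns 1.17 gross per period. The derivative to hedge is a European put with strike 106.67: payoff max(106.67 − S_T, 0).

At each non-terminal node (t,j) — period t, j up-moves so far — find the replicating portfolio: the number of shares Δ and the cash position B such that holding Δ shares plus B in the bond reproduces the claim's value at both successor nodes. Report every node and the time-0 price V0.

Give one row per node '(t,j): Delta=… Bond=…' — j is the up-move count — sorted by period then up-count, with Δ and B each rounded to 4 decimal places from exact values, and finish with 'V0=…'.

(0,0): Delta=-0.6348 Bond=60.4090
(1,0): Delta=-1.0000 Bond=91.1709
(1,1): Delta=-0.6282 Bond=69.9466
V0=2.0032

Since d<R<u, set p* = (R−d)/(u−d) = 0.9655; price each node as the discounted p*-expectation of its children.
Payoff layer (t=2): V(2,0)=72.4368, V(2,1)=39.8872, V(2,2)=0.0000
Node (1,0) S=56.1200: V=(p*·39.8872+(1−p*)·72.4368)/1.17=35.0509; Δ=(39.8872−72.4368)/(66.7828−34.2332)=-1.0000; B=V−Δ·S=91.1709
Node (1,1) S=109.4800: V=(p*·0.0000+(1−p*)·39.8872)/1.17=1.1756; Δ=(0.0000−39.8872)/(130.2812−66.7828)=-0.6282; B=V−Δ·S=69.9466
Node (0,0) S=92.0000: V=(p*·1.1756+(1−p*)·35.0509)/1.17=2.0032; Δ=(1.1756−35.0509)/(109.4800−56.1200)=-0.6348; B=V−Δ·S=60.4090
Each (Δ,B) replicates both successor values, so the strategy is self-financing and V0 is arbitrage-free.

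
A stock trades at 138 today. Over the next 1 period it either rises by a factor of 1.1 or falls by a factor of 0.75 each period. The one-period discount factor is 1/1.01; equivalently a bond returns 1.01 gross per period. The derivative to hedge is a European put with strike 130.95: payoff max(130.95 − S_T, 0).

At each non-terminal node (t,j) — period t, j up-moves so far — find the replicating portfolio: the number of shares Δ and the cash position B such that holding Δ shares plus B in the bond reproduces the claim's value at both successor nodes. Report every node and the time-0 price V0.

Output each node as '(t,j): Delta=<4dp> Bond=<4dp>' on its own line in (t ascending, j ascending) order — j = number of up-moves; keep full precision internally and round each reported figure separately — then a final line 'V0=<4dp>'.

Under the risk-neutral measure, an up-move has probability p* = (R−d)/(u−d) = 0.7429 and values discount at R = 1.01.
Terminal values V(1,·): V(1,0)=27.4500, V(1,1)=0.0000
(0,0): S=138.0000. Δ = (V_up−V_dn)/(S_up−S_dn) = (0.0000−27.4500)/(151.8000−103.5000) = -0.5683. V = [p*·0.0000 + (1−p*)·27.4500]/1.01 = 6.9887. B = V − Δ·S = 85.4173.
Each (Δ,B) replicates both successor values, so the strategy is self-financing and V0 is arbitrage-free.

(0,0): Delta=-0.5683 Bond=85.4173
V0=6.9887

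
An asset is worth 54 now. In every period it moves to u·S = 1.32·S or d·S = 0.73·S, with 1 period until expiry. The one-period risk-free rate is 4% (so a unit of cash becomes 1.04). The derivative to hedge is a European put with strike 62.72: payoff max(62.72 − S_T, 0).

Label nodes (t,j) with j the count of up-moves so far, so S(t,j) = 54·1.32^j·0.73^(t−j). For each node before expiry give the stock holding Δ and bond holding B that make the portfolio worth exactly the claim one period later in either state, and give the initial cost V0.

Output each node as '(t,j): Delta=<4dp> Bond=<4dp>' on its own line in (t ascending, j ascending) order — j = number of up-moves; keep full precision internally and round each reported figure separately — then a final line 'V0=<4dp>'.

No-arbitrage ⇒ martingale measure with p* = (R−d)/(u−d) = 0.5254.
At expiry t=1: V(1,0)=23.3000, V(1,1)=0.0000
  t=0,j=0: stock 54.0000 → up 71.2800 (V=0.0000), down 39.4200 (V=23.3000). Price 10.6323; hedge Δ=-0.7313, bond B=50.1239.
The time-0 hedge costs 10.6323, which is the no-arbitrage price.

(0,0): Delta=-0.7313 Bond=50.1239
V0=10.6323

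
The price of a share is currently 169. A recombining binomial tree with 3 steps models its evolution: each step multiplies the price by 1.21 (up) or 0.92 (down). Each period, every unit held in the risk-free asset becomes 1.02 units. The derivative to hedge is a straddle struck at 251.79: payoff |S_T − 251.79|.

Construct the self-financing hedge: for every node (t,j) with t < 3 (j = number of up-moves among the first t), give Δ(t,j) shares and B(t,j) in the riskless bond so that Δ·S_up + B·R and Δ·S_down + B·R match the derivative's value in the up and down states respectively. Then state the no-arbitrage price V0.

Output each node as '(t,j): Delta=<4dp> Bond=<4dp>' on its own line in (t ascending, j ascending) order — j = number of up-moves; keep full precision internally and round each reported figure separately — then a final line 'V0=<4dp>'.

(0,0): Delta=-0.7780 Bond=203.4246
(1,0): Delta=-1.0000 Bond=242.0127
(1,1): Delta=-0.4572 Bond=141.9060
(2,0): Delta=-1.0000 Bond=246.8529
(2,1): Delta=-1.0000 Bond=246.8529
(2,2): Delta=0.3268 Bond=-49.2627
V0=71.9459

Risk-neutral probability p* = (R−d)/(u−d) = (1.02−0.92)/(1.21−0.92) = 0.3448.
At expiry t=3: V(3,0)=120.1917, V(3,1)=78.7097, V(3,2)=24.1517, V(3,3)=47.6038
Node (2,0) S=143.0416: V=(p*·78.7097+(1−p*)·120.1917)/1.02=103.8113; Δ=(78.7097−120.1917)/(173.0803−131.5983)=-1.0000; B=V−Δ·S=246.8529
Node (2,1) S=188.1308: V=(p*·24.1517+(1−p*)·78.7097)/1.02=58.7221; Δ=(24.1517−78.7097)/(227.6383−173.0803)=-1.0000; B=V−Δ·S=246.8529
Node (2,2) S=247.4329: V=(p*·47.6038+(1−p*)·24.1517)/1.02=31.6065; Δ=(47.6038−24.1517)/(299.3938−227.6383)=0.3268; B=V−Δ·S=-49.2627
Node (1,0) S=155.4800: V=(p*·58.7221+(1−p*)·103.8113)/1.02=86.5327; Δ=(58.7221−103.8113)/(188.1308−143.0416)=-1.0000; B=V−Δ·S=242.0127
Node (1,1) S=204.4900: V=(p*·31.6065+(1−p*)·58.7221)/1.02=48.4039; Δ=(31.6065−58.7221)/(247.4329−188.1308)=-0.4572; B=V−Δ·S=141.9060
Node (0,0) S=169.0000: V=(p*·48.4039+(1−p*)·86.5327)/1.02=71.9459; Δ=(48.4039−86.5327)/(204.4900−155.4800)=-0.7780; B=V−Δ·S=203.4246
Self-financing check: at every node Δ·S+B equals the discounted successor values.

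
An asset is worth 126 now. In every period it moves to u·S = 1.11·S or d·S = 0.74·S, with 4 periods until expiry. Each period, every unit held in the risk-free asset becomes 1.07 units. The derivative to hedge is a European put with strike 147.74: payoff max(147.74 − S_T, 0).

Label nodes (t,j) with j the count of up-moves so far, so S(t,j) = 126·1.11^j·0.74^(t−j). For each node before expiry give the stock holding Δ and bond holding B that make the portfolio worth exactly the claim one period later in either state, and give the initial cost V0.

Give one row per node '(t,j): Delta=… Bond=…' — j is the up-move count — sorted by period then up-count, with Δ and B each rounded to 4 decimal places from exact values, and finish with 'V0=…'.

(0,0): Delta=-0.4592 Bond=65.5811
(1,0): Delta=-1.0000 Bond=120.5998
(1,1): Delta=-0.4155 Bond=64.0593
(2,0): Delta=-1.0000 Bond=129.0418
(2,1): Delta=-1.0000 Bond=129.0418
(2,2): Delta=-0.3682 Bond=61.2103
(3,0): Delta=-1.0000 Bond=138.0748
(3,1): Delta=-1.0000 Bond=138.0748
(3,2): Delta=-1.0000 Bond=138.0748
(3,3): Delta=-0.3172 Bond=56.6974
V0=7.7272

No-arbitrage ⇒ martingale measure with p* = (R−d)/(u−d) = 0.8919.
Terminal payoffs: V(4,0)=109.9569, V(4,1)=91.0654, V(4,2)=62.7281, V(4,3)=20.2221, V(4,4)=0.0000
Node (3,0) S=51.0582: V=(p*·91.0654+(1−p*)·109.9569)/1.07=87.0165; Δ=(91.0654−109.9569)/(56.6746−37.7831)=-1.0000; B=V−Δ·S=138.0748
Node (3,1) S=76.5873: V=(p*·62.7281+(1−p*)·91.0654)/1.07=61.4874; Δ=(62.7281−91.0654)/(85.0119−56.6746)=-1.0000; B=V−Δ·S=138.0748
Node (3,2) S=114.8810: V=(p*·20.2221+(1−p*)·62.7281)/1.07=23.1938; Δ=(20.2221−62.7281)/(127.5179−85.0119)=-1.0000; B=V−Δ·S=138.0748
Node (3,3) S=172.3215: V=(p*·0.0000+(1−p*)·20.2221)/1.07=2.0432; Δ=(0.0000−20.2221)/(191.2769−127.5179)=-0.3172; B=V−Δ·S=56.6974
Node (2,0) S=68.9976: V=(p*·61.4874+(1−p*)·87.0165)/1.07=60.0442; Δ=(61.4874−87.0165)/(76.5873−51.0582)=-1.0000; B=V−Δ·S=129.0418
Node (2,1) S=103.4964: V=(p*·23.1938+(1−p*)·61.4874)/1.07=25.5454; Δ=(23.1938−61.4874)/(114.8810−76.5873)=-1.0000; B=V−Δ·S=129.0418
Node (2,2) S=155.2446: V=(p*·2.0432+(1−p*)·23.1938)/1.07=4.0465; Δ=(2.0432−23.1938)/(172.3215−114.8810)=-0.3682; B=V−Δ·S=61.2103
Node (1,0) S=93.2400: V=(p*·25.5454+(1−p*)·60.0442)/1.07=27.3598; Δ=(25.5454−60.0442)/(103.4964−68.9976)=-1.0000; B=V−Δ·S=120.5998
Node (1,1) S=139.8600: V=(p*·4.0465+(1−p*)·25.5454)/1.07=5.9539; Δ=(4.0465−25.5454)/(155.2446−103.4964)=-0.4155; B=V−Δ·S=64.0593
Node (0,0) S=126.0000: V=(p*·5.9539+(1−p*)·27.3598)/1.07=7.7272; Δ=(5.9539−27.3598)/(139.8600−93.2400)=-0.4592; B=V−Δ·S=65.5811
Root portfolio cost Δ·126+B reproduces V0=7.7272.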